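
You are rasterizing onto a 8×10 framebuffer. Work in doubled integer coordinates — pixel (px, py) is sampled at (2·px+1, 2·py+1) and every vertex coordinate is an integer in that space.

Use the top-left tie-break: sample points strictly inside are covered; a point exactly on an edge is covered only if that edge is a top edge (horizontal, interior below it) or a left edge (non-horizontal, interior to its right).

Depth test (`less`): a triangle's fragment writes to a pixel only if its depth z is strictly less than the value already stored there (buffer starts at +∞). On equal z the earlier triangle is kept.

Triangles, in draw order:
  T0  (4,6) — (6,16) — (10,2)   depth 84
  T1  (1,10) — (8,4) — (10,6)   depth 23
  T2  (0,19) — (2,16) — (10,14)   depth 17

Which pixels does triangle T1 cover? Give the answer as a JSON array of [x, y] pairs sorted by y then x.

T0:
  2·area = 68  (B↔C swapped to make it positive)
  edge (4, 6)→(10, 2): d=(6,-4) top-left  bias=+0
  edge (10, 2)→(6, 16): d=(-4,14) right/bottom  bias=-1
  edge (6, 16)→(4, 6): d=(-2,-10) top-left  bias=+0
    (1,0)@(3, 1): e=[-34,102,0] → ·  [on edge]
    (4,1)@(9, 3): e=[2,10,56] → #
    (5,1)@(11, 3): e=[10,-18,76] → ·
    (3,2)@(7, 5): e=[6,30,32] → #
    (5,2)@(11, 5): e=[22,-26,72] → ·
    (2,3)@(5, 7): e=[10,50,8] → #
    (4,3)@(9, 7): e=[26,-6,48] → ·
    (2,4)@(5, 9): e=[22,42,4] → #
    (4,4)@(9, 9): e=[38,-14,44] → ·
    (2,5)@(5, 11): e=[34,34,0] → #  [on edge]
    (4,5)@(9, 11): e=[50,-22,40] → ·
    (2,6)@(5, 13): e=[46,26,-4] → ·
  covered (9 px):
    · · · · · · · ·
    · · · · # · · ·
    · · · # # · · ·
    · · # # · · · ·
    · · # # · · · ·
    · · # # · · · ·
    · · · · · · · ·
    · · · · · · · ·
    · · · · · · · ·
    · · · · · · · ·
T1:
  2·area = 26
  edge (1, 10)→(8, 4): d=(7,-6) top-left  bias=+0
  edge (8, 4)→(10, 6): d=(2,2) right/bottom  bias=-1
  edge (10, 6)→(1, 10): d=(-9,4) right/bottom  bias=-1
    (2,0)@(5, 1): e=[-39,0,65] → ·  [on edge]
    (3,1)@(7, 3): e=[-13,0,39] → ·  [on edge]
    (3,2)@(7, 5): e=[1,4,21] → #
    (4,2)@(9, 5): e=[13,0,13] → ·  [on edge]
    (2,3)@(5, 7): e=[3,12,11] → #
    (4,3)@(9, 7): e=[27,4,-5] → ·
    (5,3)@(11, 7): e=[39,0,-13] → ·  [on edge]
    (1,4)@(3, 9): e=[5,20,1] → #
    (2,4)@(5, 9): e=[17,16,-7] → ·
    (3,4)@(7, 9): e=[29,12,-15] → ·
    (6,4)@(13, 9): e=[65,0,-39] → ·  [on edge]
    (1,5)@(3, 11): e=[19,24,-17] → ·
    (7,5)@(15, 11): e=[91,0,-65] → ·  [on edge]
  covered (4 px):
    · · · · · · · ·
    · · · · · · · ·
    · · · # · · · ·
    · · # # · · · ·
    · # · · · · · ·
    · · · · · · · ·
    · · · · · · · ·
    · · · · · · · ·
    · · · · · · · ·
    · · · · · · · ·
T2:
  2·area = 20
  edge (0, 19)→(2, 16): d=(2,-3) top-left  bias=+0
  edge (2, 16)→(10, 14): d=(8,-2) top-left  bias=+0
  edge (10, 14)→(0, 19): d=(-10,5) right/bottom  bias=-1
    (3,7)@(7, 15): e=[13,2,5] → #
    (4,7)@(9, 15): e=[19,6,-5] → ·
    (1,8)@(3, 17): e=[5,10,5] → #
    (2,8)@(5, 17): e=[11,14,-5] → ·
    (3,8)@(7, 17): e=[17,18,-15] → ·
    (1,9)@(3, 19): e=[9,26,-15] → ·
  covered (2 px):
    · · · · · · · ·
    · · · · · · · ·
    · · · · · · · ·
    · · · · · · · ·
    · · · · · · · ·
    · · · · · · · ·
    · · · · · · · ·
    · · · # · · · ·
    · # · · · · · ·
    · · · · · · · ·

Result: [[3,2],[2,3],[3,3],[1,4]]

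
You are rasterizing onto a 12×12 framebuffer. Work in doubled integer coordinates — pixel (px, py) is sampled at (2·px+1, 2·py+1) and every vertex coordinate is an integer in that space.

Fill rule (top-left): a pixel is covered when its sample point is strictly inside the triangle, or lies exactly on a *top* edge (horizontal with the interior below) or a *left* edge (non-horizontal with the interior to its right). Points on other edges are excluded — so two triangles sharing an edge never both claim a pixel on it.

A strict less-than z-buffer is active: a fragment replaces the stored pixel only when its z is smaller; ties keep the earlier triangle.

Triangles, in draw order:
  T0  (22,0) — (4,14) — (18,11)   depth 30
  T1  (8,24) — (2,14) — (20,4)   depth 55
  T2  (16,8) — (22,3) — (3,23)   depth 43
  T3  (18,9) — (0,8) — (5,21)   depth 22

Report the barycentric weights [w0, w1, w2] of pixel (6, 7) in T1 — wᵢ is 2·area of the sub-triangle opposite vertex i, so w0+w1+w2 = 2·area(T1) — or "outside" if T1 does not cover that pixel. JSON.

T0:
  2·area = 142  (B↔C swapped to make it positive)
  edge (22, 0)→(18, 11): d=(-4,11) right/bottom  bias=-1
  edge (18, 11)→(4, 14): d=(-14,3) right/bottom  bias=-1
  edge (4, 14)→(22, 0): d=(18,-14) top-left  bias=+0
    (10,0)@(21, 1): e=[7,131,4] → █
    (11,0)@(23, 1): e=[-15,125,32] → ·
    (9,1)@(19, 3): e=[21,109,12] → █
    (10,1)@(21, 3): e=[-1,103,40] → ·
    (8,2)@(17, 5): e=[35,87,20] → █
    (10,2)@(21, 5): e=[-9,75,76] → ·
    (6,3)@(13, 7): e=[71,71,0] → █  [on edge]
    (7,3)@(15, 7): e=[49,65,28] → █
    (10,3)@(21, 7): e=[-17,47,112] → ·
    (5,4)@(11, 9): e=[85,49,8] → █
    (9,4)@(19, 9): e=[-3,25,120] → ·
    (4,5)@(9, 11): e=[99,27,16] → █
  covered (18 px):
    · · · · · · · · · · █ ·
    · · · · · · · · · █ · ·
    · · · · · · · · █ █ · ·
    · · · · · · █ █ █ █ · ·
    · · · · · █ █ █ █ · · ·
    · · · · █ █ █ █ █ · · ·
    · · · █ · · · · · · · ·
    · · · · · · · · · · · ·
    · · · · · · · · · · · ·
    · · · · · · · · · · · ·
    · · · · · · · · · · · ·
    · · · · · · · · · · · ·
T1:
  2·area = 240
  edge (8, 24)→(2, 14): d=(-6,-10) top-left  bias=+0
  edge (2, 14)→(20, 4): d=(18,-10) top-left  bias=+0
  edge (20, 4)→(8, 24): d=(-12,20) right/bottom  bias=-1
    (9,2)@(19, 5): e=[224,8,8] → █
    (10,2)@(21, 5): e=[244,28,-32] → ·
    (7,3)@(15, 7): e=[172,4,64] → █
    (8,3)@(17, 7): e=[192,24,24] → █
    (9,3)@(19, 7): e=[212,44,-16] → ·
    (5,4)@(11, 9): e=[120,0,120] → █  [on edge]
    (6,4)@(13, 9): e=[140,20,80] → █
    (8,4)@(17, 9): e=[180,60,0] → ·  [on edge]
    (4,5)@(9, 11): e=[88,16,136] → █
    (8,5)@(17, 11): e=[168,96,-24] → ·
    (2,6)@(5, 13): e=[36,12,192] → █
    (3,6)@(7, 13): e=[56,32,152] → █
    (2,9)@(5, 19): e=[0,120,120] → █  [on edge]
    (5,9)@(11, 19): e=[60,180,0] → ·  [on edge]
  covered (30 px):
    · · · · · · · · · · · ·
    · · · · · · · · · · · ·
    · · · · · · · · · █ · ·
    · · · · · · · █ █ · · ·
    · · · · · █ █ █ · · · ·
    · · · · █ █ █ █ · · · ·
    · · █ █ █ █ █ · · · · ·
    · █ █ █ █ █ █ · · · · ·
    · · █ █ █ █ · · · · · ·
    · · █ █ █ · · · · · · ·
    · · · █ █ · · · · · · ·
    · · · · · · · · · · · ·
T2:
  2·area = 25
  edge (16, 8)→(22, 3): d=(6,-5) top-left  bias=+0
  edge (22, 3)→(3, 23): d=(-19,20) right/bottom  bias=-1
  edge (3, 23)→(16, 8): d=(13,-15) top-left  bias=+0
    (1,11)@(3, 23): e=[25,0,0] → ·  [on edge]
  covered (0 px):
    · · · · · · · · · · · ·
    · · · · · · · · · · · ·
    · · · · · · · · · · · ·
    · · · · · · · · · · · ·
    · · · · · · · · · · · ·
    · · · · · · · · · · · ·
    · · · · · · · · · · · ·
    · · · · · · · · · · · ·
    · · · · · · · · · · · ·
    · · · · · · · · · · · ·
    · · · · · · · · · · · ·
    · · · · · · · · · · · ·
T3:
  2·area = 229  (B↔C swapped to make it positive)
  edge (18, 9)→(5, 21): d=(-13,12) right/bottom  bias=-1
  edge (5, 21)→(0, 8): d=(-5,-13) top-left  bias=+0
  edge (0, 8)→(18, 9): d=(18,1) right/bottom  bias=-1
    (0,4)@(1, 9): e=[204,8,17] → █
    (1,4)@(3, 9): e=[180,34,15] → █
    (2,4)@(5, 9): e=[156,60,13] → █
    (3,4)@(7, 9): e=[132,86,11] → █
    (4,4)@(9, 9): e=[108,112,9] → █
    (5,4)@(11, 9): e=[84,138,7] → █
    (6,4)@(13, 9): e=[60,164,5] → █
    (7,4)@(15, 9): e=[36,190,3] → █
    (8,4)@(17, 9): e=[12,216,1] → █
    (9,4)@(19, 9): e=[-12,242,-1] → ·
    (0,5)@(1, 11): e=[178,-2,53] → ·
    (1,5)@(3, 11): e=[154,24,51] → █
    (2,10)@(5, 21): e=[0,0,229] → ·  [on edge]
  covered (32 px):
    · · · · · · · · · · · ·
    · · · · · · · · · · · ·
    · · · · · · · · · · · ·
    · · · · · · · · · · · ·
    █ █ █ █ █ █ █ █ █ · · ·
    · █ █ █ █ █ █ █ · · · ·
    · █ █ █ █ █ █ · · · · ·
    · █ █ █ █ █ · · · · · ·
    · · █ █ █ · · · · · · ·
    · · █ █ · · · · · · · ·
    · · · · · · · · · · · ·
    · · · · · · · · · · · ·

Result: [128,8,104]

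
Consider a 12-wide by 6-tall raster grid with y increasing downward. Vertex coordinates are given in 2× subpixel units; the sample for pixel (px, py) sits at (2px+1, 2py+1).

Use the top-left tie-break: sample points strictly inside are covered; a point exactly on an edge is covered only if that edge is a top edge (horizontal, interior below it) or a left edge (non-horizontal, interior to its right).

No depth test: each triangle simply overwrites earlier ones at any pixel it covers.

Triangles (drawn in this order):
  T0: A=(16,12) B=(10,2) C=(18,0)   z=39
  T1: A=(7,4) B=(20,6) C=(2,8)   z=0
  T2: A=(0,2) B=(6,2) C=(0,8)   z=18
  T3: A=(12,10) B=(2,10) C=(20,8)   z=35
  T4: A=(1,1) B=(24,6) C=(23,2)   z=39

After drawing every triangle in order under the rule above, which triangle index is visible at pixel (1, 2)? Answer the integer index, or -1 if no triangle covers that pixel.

T0:
  2·area = 92
  edge (16, 12)→(10, 2): d=(-6,-10) top-left  bias=+0
  edge (10, 2)→(18, 0): d=(8,-2) top-left  bias=+0
  edge (18, 0)→(16, 12): d=(-2,12) right/bottom  bias=-1
    (7,0)@(15, 1): e=[56,2,34] → X
    (8,0)@(17, 1): e=[76,6,10] → X
    (9,0)@(19, 1): e=[96,10,-14] → .
    (5,1)@(11, 3): e=[4,10,78] → X
    (6,1)@(13, 3): e=[24,14,54] → X
    (9,1)@(19, 3): e=[84,26,-18] → .
    (5,2)@(11, 5): e=[-8,26,74] → .
    (6,2)@(13, 5): e=[12,30,50] → X
    (9,2)@(19, 5): e=[72,42,-22] → .
    (6,3)@(13, 7): e=[0,46,46] → X  [on edge]
    (8,3)@(17, 7): e=[40,54,-2] → .
    (6,4)@(13, 9): e=[-12,62,42] → .
  covered (12 px):
    . . . . . . . X X . . .
    . . . . . X X X X . . .
    . . . . . . X X X . . .
    . . . . . . X X . . . .
    . . . . . . . X . . . .
    . . . . . . . . . . . .
T1:
  2·area = 62
  edge (7, 4)→(20, 6): d=(13,2) right/bottom  bias=-1
  edge (20, 6)→(2, 8): d=(-18,2) right/bottom  bias=-1
  edge (2, 8)→(7, 4): d=(5,-4) top-left  bias=+0
    (3,2)@(7, 5): e=[13,44,5] → X
    (4,2)@(9, 5): e=[9,40,13] → X
    (5,2)@(11, 5): e=[5,36,21] → X
    (6,2)@(13, 5): e=[1,32,29] → X
    (7,2)@(15, 5): e=[-3,28,37] → .
    (2,3)@(5, 7): e=[43,12,7] → X
    (5,3)@(11, 7): e=[31,0,31] → .  [on edge]
    (6,3)@(13, 7): e=[27,-4,39] → .
    (2,4)@(5, 9): e=[69,-24,17] → .
    (3,4)@(7, 9): e=[65,-28,25] → .
    (4,4)@(9, 9): e=[61,-32,33] → .
  covered (7 px):
    . . . . . . . . . . . .
    . . . . . . . . . . . .
    . . . X X X X . . . . .
    . . X X X . . . . . . .
    . . . . . . . . . . . .
    . . . . . . . . . . . .
T2:
  2·area = 36
  edge (0, 2)→(6, 2): d=(6,0) top-left  bias=+0
  edge (6, 2)→(0, 8): d=(-6,6) right/bottom  bias=-1
  edge (0, 8)→(0, 2): d=(0,-6) top-left  bias=+0
    (3,0)@(7, 1): e=[-6,0,42] → .  [on edge]
    (0,1)@(1, 3): e=[6,24,6] → X
    (1,1)@(3, 3): e=[6,12,18] → X
    (2,1)@(5, 3): e=[6,0,30] → .  [on edge]
    (0,2)@(1, 5): e=[18,12,6] → X
    (1,2)@(3, 5): e=[18,0,18] → .  [on edge]
    (0,3)@(1, 7): e=[30,0,6] → .  [on edge]
  covered (3 px):
    . . . . . . . . . . . .
    X X . . . . . . . . . .
    X . . . . . . . . . . .
    . . . . . . . . . . . .
    . . . . . . . . . . . .
    . . . . . . . . . . . .
T3:
  2·area = 20
  edge (12, 10)→(2, 10): d=(-10,0) right/bottom  bias=-1
  edge (2, 10)→(20, 8): d=(18,-2) top-left  bias=+0
  edge (20, 8)→(12, 10): d=(-8,2) right/bottom  bias=-1
    (5,4)@(11, 9): e=[10,0,10] → X  [on edge]
    (6,4)@(13, 9): e=[10,4,6] → X
    (7,4)@(15, 9): e=[10,8,2] → X
    (8,4)@(17, 9): e=[10,12,-2] → .
    (5,5)@(11, 11): e=[-10,36,-6] → .
    (6,5)@(13, 11): e=[-10,40,-10] → .
    (7,5)@(15, 11): e=[-10,44,-14] → .
  covered (3 px):
    . . . . . . . . . . . .
    . . . . . . . . . . . .
    . . . . . . . . . . . .
    . . . . . . . . . . . .
    . . . . . X X X . . . .
    . . . . . . . . . . . .
T4:
  2·area = 87  (B↔C swapped to make it positive)
  edge (1, 1)→(23, 2): d=(22,1) right/bottom  bias=-1
  edge (23, 2)→(24, 6): d=(1,4) right/bottom  bias=-1
  edge (24, 6)→(1, 1): d=(-23,-5) top-left  bias=+0
    (0,0)@(1, 1): e=[0,87,0] → .  [on edge]
    (5,1)@(11, 3): e=[34,49,4] → X
    (6,1)@(13, 3): e=[32,41,14] → X
    (7,1)@(15, 3): e=[30,33,24] → X
    (8,1)@(17, 3): e=[28,25,34] → X
    (9,1)@(19, 3): e=[26,17,44] → X
    (10,1)@(21, 3): e=[24,9,54] → X
    (11,1)@(23, 3): e=[22,1,64] → X
    (5,2)@(11, 5): e=[78,51,-42] → .
    (6,2)@(13, 5): e=[76,43,-32] → .
    (7,2)@(15, 5): e=[74,35,-22] → .
    (8,2)@(17, 5): e=[72,27,-12] → .
  covered (9 px):
    . . . . . . . . . . . .
    . . . . . X X X X X X X
    . . . . . . . . . . X X
    . . . . . . . . . . . .
    . . . . . . . . . . . .
    . . . . . . . . . . . .

Z-buffer (winner per pixel, '.' = empty):
  . . . . . . . 0 0 . . .
  2 2 . . . 4 4 4 4 4 4 4
  2 . . 1 1 1 1 0 0 . 4 4
  . . 1 1 1 . 0 0 . . . .
  . . . . . 3 3 3 . . . .
  . . . . . . . . . . . .

Answer: -1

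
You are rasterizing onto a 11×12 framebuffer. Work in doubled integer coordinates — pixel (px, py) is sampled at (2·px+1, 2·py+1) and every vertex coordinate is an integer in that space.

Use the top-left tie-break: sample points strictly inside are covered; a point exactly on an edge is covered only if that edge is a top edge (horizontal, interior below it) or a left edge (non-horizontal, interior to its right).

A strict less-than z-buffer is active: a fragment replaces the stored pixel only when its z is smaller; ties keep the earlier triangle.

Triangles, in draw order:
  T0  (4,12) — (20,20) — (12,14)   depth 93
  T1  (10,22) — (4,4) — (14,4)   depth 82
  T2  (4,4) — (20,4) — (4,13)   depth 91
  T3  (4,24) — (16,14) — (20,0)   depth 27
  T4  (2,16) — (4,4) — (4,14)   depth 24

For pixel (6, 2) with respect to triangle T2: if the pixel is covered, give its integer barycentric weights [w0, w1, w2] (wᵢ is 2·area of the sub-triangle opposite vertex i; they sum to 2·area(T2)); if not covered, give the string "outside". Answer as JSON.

T0:
  2·area = 32  (B↔C swapped to make it positive)
  edge (4, 12)→(12, 14): d=(8,2) right/bottom  bias=-1
  edge (12, 14)→(20, 20): d=(8,6) right/bottom  bias=-1
  edge (20, 20)→(4, 12): d=(-16,-8) top-left  bias=+0
    (3,6)@(7, 13): e=[2,22,8] → █
    (4,6)@(9, 13): e=[-2,10,24] → ·
    (3,7)@(7, 15): e=[18,38,-24] → ·
    (5,7)@(11, 15): e=[10,14,8] → █
    (6,7)@(13, 15): e=[6,2,24] → █
    (7,7)@(15, 15): e=[2,-10,40] → ·
    (5,8)@(11, 17): e=[26,30,-24] → ·
    (6,8)@(13, 17): e=[22,18,-8] → ·
    (7,8)@(15, 17): e=[18,6,8] → █
    (8,8)@(17, 17): e=[14,-6,24] → ·
    (7,9)@(15, 19): e=[34,22,-24] → ·
  covered (4 px):
    · · · · · · · · · · ·
    · · · · · · · · · · ·
    · · · · · · · · · · ·
    · · · · · · · · · · ·
    · · · · · · · · · · ·
    · · · · · · · · · · ·
    · · · █ · · · · · · ·
    · · · · · █ █ · · · ·
    · · · · · · · █ · · ·
    · · · · · · · · · · ·
    · · · · · · · · · · ·
    · · · · · · · · · · ·
T1:
  2·area = 180
  edge (10, 22)→(4, 4): d=(-6,-18) top-left  bias=+0
  edge (4, 4)→(14, 4): d=(10,0) top-left  bias=+0
  edge (14, 4)→(10, 22): d=(-4,18) right/bottom  bias=-1
    (1,0)@(3, 1): e=[0,-30,210] → ·  [on edge]
    (2,2)@(5, 5): e=[12,10,158] → █
    (3,2)@(7, 5): e=[48,10,122] → █
    (4,2)@(9, 5): e=[84,10,86] → █
    (5,2)@(11, 5): e=[120,10,50] → █
    (6,2)@(13, 5): e=[156,10,14] → █
    (7,2)@(15, 5): e=[192,10,-22] → ·
    (2,3)@(5, 7): e=[0,30,150] → █  [on edge]
    (7,3)@(15, 7): e=[180,30,-30] → ·
    (2,4)@(5, 9): e=[-12,50,142] → ·
    (3,4)@(7, 9): e=[24,50,106] → █
    (6,4)@(13, 9): e=[132,50,-2] → ·
    (3,6)@(7, 13): e=[0,90,90] → █  [on edge]
    (4,9)@(9, 19): e=[0,150,30] → █  [on edge]
  covered (24 px):
    · · · · · · · · · · ·
    · · · · · · · · · · ·
    · · █ █ █ █ █ · · · ·
    · · █ █ █ █ █ · · · ·
    · · · █ █ █ · · · · ·
    · · · █ █ █ · · · · ·
    · · · █ █ █ · · · · ·
    · · · · █ █ · · · · ·
    · · · · █ █ · · · · ·
    · · · · █ · · · · · ·
    · · · · · · · · · · ·
    · · · · · · · · · · ·
T2:
  2·area = 144
  edge (4, 4)→(20, 4): d=(16,0) top-left  bias=+0
  edge (20, 4)→(4, 13): d=(-16,9) right/bottom  bias=-1
  edge (4, 13)→(4, 4): d=(0,-9) top-left  bias=+0
    (2,2)@(5, 5): e=[16,119,9] → █
    (3,2)@(7, 5): e=[16,101,27] → █
    (4,2)@(9, 5): e=[16,83,45] → █
    (5,2)@(11, 5): e=[16,65,63] → █
    (6,2)@(13, 5): e=[16,47,81] → █
    (7,2)@(15, 5): e=[16,29,99] → █
    (8,2)@(17, 5): e=[16,11,117] → █
    (9,2)@(19, 5): e=[16,-7,135] → ·
    (2,3)@(5, 7): e=[48,87,9] → █
    (7,3)@(15, 7): e=[48,-3,99] → ·
    (8,3)@(17, 7): e=[48,-21,117] → ·
    (2,4)@(5, 9): e=[80,55,9] → █
  covered (18 px):
    · · · · · · · · · · ·
    · · · · · · · · · · ·
    · · █ █ █ █ █ █ █ · ·
    · · █ █ █ █ █ · · · ·
    · · █ █ █ █ · · · · ·
    · · █ █ · · · · · · ·
    · · · · · · · · · · ·
    · · · · · · · · · · ·
    · · · · · · · · · · ·
    · · · · · · · · · · ·
    · · · · · · · · · · ·
    · · · · · · · · · · ·
T3:
  2·area = 128  (B↔C swapped to make it positive)
  edge (4, 24)→(20, 0): d=(16,-24) top-left  bias=+0
  edge (20, 0)→(16, 14): d=(-4,14) right/bottom  bias=-1
  edge (16, 14)→(4, 24): d=(-12,10) right/bottom  bias=-1
    (9,1)@(19, 3): e=[24,2,102] → █
    (10,1)@(21, 3): e=[72,-26,82] → ·
    (8,2)@(17, 5): e=[8,22,98] → █
    (9,2)@(19, 5): e=[56,-6,78] → ·
    (8,3)@(17, 7): e=[40,14,74] → █
    (9,3)@(19, 7): e=[88,-14,54] → ·
    (7,4)@(15, 9): e=[24,34,70] → █
    (9,4)@(19, 9): e=[120,-22,30] → ·
    (6,5)@(13, 11): e=[8,54,66] → █
    (8,5)@(17, 11): e=[104,-2,26] → ·
    (6,6)@(13, 13): e=[40,46,42] → █
    (8,6)@(17, 13): e=[136,-10,2] → ·
  covered (16 px):
    · · · · · · · · · · ·
    · · · · · · · · · █ ·
    · · · · · · · · █ · ·
    · · · · · · · · █ · ·
    · · · · · · · █ █ · ·
    · · · · · · █ █ · · ·
    · · · · · · █ █ · · ·
    · · · · · █ █ · · · ·
    · · · · █ █ · · · · ·
    · · · · █ · · · · · ·
    · · · █ · · · · · · ·
    · · █ · · · · · · · ·
T4:
  2·area = 20
  edge (2, 16)→(4, 4): d=(2,-12) top-left  bias=+0
  edge (4, 4)→(4, 14): d=(0,10) right/bottom  bias=-1
  edge (4, 14)→(2, 16): d=(-2,2) right/bottom  bias=-1
    (8,0)@(17, 1): e=[150,-130,0] → ·  [on edge]
    (7,1)@(15, 3): e=[130,-110,0] → ·  [on edge]
    (6,2)@(13, 5): e=[110,-90,0] → ·  [on edge]
    (5,3)@(11, 7): e=[90,-70,0] → ·  [on edge]
    (4,4)@(9, 9): e=[70,-50,0] → ·  [on edge]
    (1,5)@(3, 11): e=[2,10,8] → █
    (2,5)@(5, 11): e=[26,-10,4] → ·
    (3,5)@(7, 11): e=[50,-30,0] → ·  [on edge]
    (1,6)@(3, 13): e=[6,10,4] → █
    (2,6)@(5, 13): e=[30,-10,0] → ·  [on edge]
    (1,7)@(3, 15): e=[10,10,0] → ·  [on edge]
    (0,8)@(1, 17): e=[-10,30,0] → ·  [on edge]
  covered (2 px):
    · · · · · · · · · · ·
    · · · · · · · · · · ·
    · · · · · · · · · · ·
    · · · · · · · · · · ·
    · · · · · · · · · · ·
    · █ · · · · · · · · ·
    · █ · · · · · · · · ·
    · · · · · · · · · · ·
    · · · · · · · · · · ·
    · · · · · · · · · · ·
    · · · · · · · · · · ·
    · · · · · · · · · · ·

Final: [47,81,16]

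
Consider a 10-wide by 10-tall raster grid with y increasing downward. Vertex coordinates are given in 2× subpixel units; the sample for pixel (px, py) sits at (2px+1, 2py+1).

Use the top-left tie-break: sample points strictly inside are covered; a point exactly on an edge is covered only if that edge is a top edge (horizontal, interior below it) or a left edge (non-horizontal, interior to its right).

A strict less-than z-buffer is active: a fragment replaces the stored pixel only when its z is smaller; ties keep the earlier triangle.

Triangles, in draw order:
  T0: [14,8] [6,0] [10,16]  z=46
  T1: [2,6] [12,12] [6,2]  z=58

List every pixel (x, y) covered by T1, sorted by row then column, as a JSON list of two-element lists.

T0:
  2·area = 96  (B↔C swapped to make it positive)
  edge (14, 8)→(10, 16): d=(-4,8) right/bottom  bias=-1
  edge (10, 16)→(6, 0): d=(-4,-16) top-left  bias=+0
  edge (6, 0)→(14, 8): d=(8,8) right/bottom  bias=-1
    (3,0)@(7, 1): e=[84,12,0] → .  [on edge]
    (3,1)@(7, 3): e=[76,4,16] → X
    (4,1)@(9, 3): e=[60,36,0] → .  [on edge]
    (3,2)@(7, 5): e=[68,-4,32] → .
    (4,2)@(9, 5): e=[52,28,16] → X
    (5,2)@(11, 5): e=[36,60,0] → .  [on edge]
    (4,3)@(9, 7): e=[44,20,32] → X
    (5,3)@(11, 7): e=[28,52,16] → X
    (6,3)@(13, 7): e=[12,84,0] → .  [on edge]
    (4,4)@(9, 9): e=[36,12,48] → X
    (6,4)@(13, 9): e=[4,76,16] → X
    (7,4)@(15, 9): e=[-12,108,0] → .  [on edge]
    (8,5)@(17, 11): e=[-36,132,0] → .  [on edge]
    (9,6)@(19, 13): e=[-60,156,0] → .  [on edge]
  covered (10 px):
    . . . . . . . . . .
    . . . X . . . . . .
    . . . . X . . . . .
    . . . . X X . . . .
    . . . . X X X . . .
    . . . . X X . . . .
    . . . . . X . . . .
    . . . . . . . . . .
    . . . . . . . . . .
    . . . . . . . . . .
T1:
  2·area = 64  (B↔C swapped to make it positive)
  edge (2, 6)→(6, 2): d=(4,-4) top-left  bias=+0
  edge (6, 2)→(12, 12): d=(6,10) right/bottom  bias=-1
  edge (12, 12)→(2, 6): d=(-10,-6) top-left  bias=+0
    (3,0)@(7, 1): e=[0,-16,80] → .  [on edge]
    (2,1)@(5, 3): e=[0,16,48] → X  [on edge]
    (3,1)@(7, 3): e=[8,-4,60] → .
    (1,2)@(3, 5): e=[0,48,16] → X  [on edge]
    (3,2)@(7, 5): e=[16,8,40] → X
    (4,2)@(9, 5): e=[24,-12,52] → .
    (0,3)@(1, 7): e=[0,80,-16] → .  [on edge]
    (1,3)@(3, 7): e=[8,60,-4] → .
    (2,3)@(5, 7): e=[16,40,8] → X
    (4,3)@(9, 7): e=[32,0,32] → .  [on edge]
    (2,4)@(5, 9): e=[24,52,-12] → .
    (3,4)@(7, 9): e=[32,32,0] → X  [on edge]
    (8,7)@(17, 15): e=[96,-32,0] → .  [on edge]
    (7,8)@(15, 17): e=[96,0,-32] → .  [on edge]
  covered (9 px):
    . . . . . . . . . .
    . . X . . . . . . .
    . X X X . . . . . .
    . . X X . . . . . .
    . . . X X . . . . .
    . . . . . X . . . .
    . . . . . . . . . .
    . . . . . . . . . .
    . . . . . . . . . .
    . . . . . . . . . .

Answer: [[2,1],[1,2],[2,2],[3,2],[2,3],[3,3],[3,4],[4,4],[5,5]]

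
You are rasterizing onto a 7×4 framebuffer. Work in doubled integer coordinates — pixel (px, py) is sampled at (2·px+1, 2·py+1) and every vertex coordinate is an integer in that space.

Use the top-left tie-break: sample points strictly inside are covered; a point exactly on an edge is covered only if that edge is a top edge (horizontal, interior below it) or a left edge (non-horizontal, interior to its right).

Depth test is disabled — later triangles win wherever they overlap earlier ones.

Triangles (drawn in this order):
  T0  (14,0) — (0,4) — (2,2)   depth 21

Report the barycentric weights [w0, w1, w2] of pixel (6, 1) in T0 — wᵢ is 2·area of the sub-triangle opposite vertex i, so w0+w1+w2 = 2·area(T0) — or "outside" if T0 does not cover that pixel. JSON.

T0:
  2·area = 20
  edge (14, 0)→(0, 4): d=(-14,4) right/bottom  bias=-1
  edge (0, 4)→(2, 2): d=(2,-2) top-left  bias=+0
  edge (2, 2)→(14, 0): d=(12,-2) top-left  bias=+0
    (1,0)@(3, 1): e=[30,0,-10] → ·  [on edge]
    (4,0)@(9, 1): e=[6,12,2] → #
    (5,0)@(11, 1): e=[-2,16,6] → ·
    (0,1)@(1, 3): e=[10,0,10] → #  [on edge]
    (1,1)@(3, 3): e=[2,4,14] → #
    (2,1)@(5, 3): e=[-6,8,18] → ·
    (4,1)@(9, 3): e=[-22,16,26] → ·
    (0,2)@(1, 5): e=[-18,4,34] → ·
    (1,2)@(3, 5): e=[-26,8,38] → ·
  covered (3 px):
    · · · · # · ·
    # # · · · · ·
    · · · · · · ·
    · · · · · · ·

Answer: "outside"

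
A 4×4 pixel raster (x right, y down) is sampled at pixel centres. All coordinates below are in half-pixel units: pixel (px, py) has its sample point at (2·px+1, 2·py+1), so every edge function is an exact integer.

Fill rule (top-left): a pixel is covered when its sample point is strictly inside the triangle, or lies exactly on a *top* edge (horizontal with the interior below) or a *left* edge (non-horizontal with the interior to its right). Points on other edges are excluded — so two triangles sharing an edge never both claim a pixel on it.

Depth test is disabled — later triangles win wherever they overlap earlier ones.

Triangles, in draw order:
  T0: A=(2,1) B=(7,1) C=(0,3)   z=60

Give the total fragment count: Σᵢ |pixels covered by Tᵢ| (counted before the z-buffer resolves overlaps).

T0:
  2·area = 10
  edge (2, 1)→(7, 1): d=(5,0) top-left  bias=+0
  edge (7, 1)→(0, 3): d=(-7,2) right/bottom  bias=-1
  edge (0, 3)→(2, 1): d=(2,-2) top-left  bias=+0
    (0,0)@(1, 1): e=[0,12,-2] → .  [on edge]
    (1,0)@(3, 1): e=[0,8,2] → X  [on edge]
    (2,0)@(5, 1): e=[0,4,6] → X  [on edge]
    (3,0)@(7, 1): e=[0,0,10] → .  [on edge]
    (1,1)@(3, 3): e=[10,-6,6] → .
    (2,1)@(5, 3): e=[10,-10,10] → .
  covered (2 px):
    . X X .
    . . . .
    . . . .
    . . . .

Final: 2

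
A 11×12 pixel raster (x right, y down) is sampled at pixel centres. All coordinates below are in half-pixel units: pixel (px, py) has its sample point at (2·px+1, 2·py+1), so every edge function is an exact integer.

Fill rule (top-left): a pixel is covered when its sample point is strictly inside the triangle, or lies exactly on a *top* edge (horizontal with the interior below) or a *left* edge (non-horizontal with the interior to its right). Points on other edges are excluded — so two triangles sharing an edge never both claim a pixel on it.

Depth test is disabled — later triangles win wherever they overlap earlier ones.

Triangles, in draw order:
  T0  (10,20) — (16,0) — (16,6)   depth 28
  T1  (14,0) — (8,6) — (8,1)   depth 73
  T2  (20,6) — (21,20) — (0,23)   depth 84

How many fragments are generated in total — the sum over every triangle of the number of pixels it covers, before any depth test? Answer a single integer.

T0:
  2·area = 36
  edge (10, 20)→(16, 0): d=(6,-20) top-left  bias=+0
  edge (16, 0)→(16, 6): d=(0,6) right/bottom  bias=-1
  edge (16, 6)→(10, 20): d=(-6,14) right/bottom  bias=-1
    (7,2)@(15, 5): e=[10,6,20] → █
    (8,2)@(17, 5): e=[50,-6,-8] → ·
    (7,3)@(15, 7): e=[22,6,8] → █
    (8,3)@(17, 7): e=[62,-6,-20] → ·
    (7,4)@(15, 9): e=[34,6,-4] → ·
    (6,5)@(13, 11): e=[6,18,12] → █
    (7,5)@(15, 11): e=[46,6,-16] → ·
    (6,6)@(13, 13): e=[18,18,0] → ·  [on edge]
    (5,8)@(11, 17): e=[2,30,4] → █
    (6,8)@(13, 17): e=[42,18,-24] → ·
    (5,9)@(11, 19): e=[14,30,-8] → ·
  covered (4 px):
    · · · · · · · · · · ·
    · · · · · · · · · · ·
    · · · · · · · █ · · ·
    · · · · · · · █ · · ·
    · · · · · · · · · · ·
    · · · · · · █ · · · ·
    · · · · · · · · · · ·
    · · · · · · · · · · ·
    · · · · · █ · · · · ·
    · · · · · · · · · · ·
    · · · · · · · · · · ·
    · · · · · · · · · · ·
T1:
  2·area = 30
  edge (14, 0)→(8, 6): d=(-6,6) right/bottom  bias=-1
  edge (8, 6)→(8, 1): d=(0,-5) top-left  bias=+0
  edge (8, 1)→(14, 0): d=(6,-1) top-left  bias=+0
    (4,0)@(9, 1): e=[24,5,1] → █
    (5,0)@(11, 1): e=[12,15,3] → █
    (6,0)@(13, 1): e=[0,25,5] → ·  [on edge]
    (4,1)@(9, 3): e=[12,5,13] → █
    (5,1)@(11, 3): e=[0,15,15] → ·  [on edge]
    (4,2)@(9, 5): e=[0,5,25] → ·  [on edge]
    (3,3)@(7, 7): e=[0,-5,35] → ·  [on edge]
    (2,4)@(5, 9): e=[0,-15,45] → ·  [on edge]
    (1,5)@(3, 11): e=[0,-25,55] → ·  [on edge]
    (0,6)@(1, 13): e=[0,-35,65] → ·  [on edge]
  covered (3 px):
    · · · · █ █ · · · · ·
    · · · · █ · · · · · ·
    · · · · · · · · · · ·
    · · · · · · · · · · ·
    · · · · · · · · · · ·
    · · · · · · · · · · ·
    · · · · · · · · · · ·
    · · · · · · · · · · ·
    · · · · · · · · · · ·
    · · · · · · · · · · ·
    · · · · · · · · · · ·
    · · · · · · · · · · ·
T2:
  2·area = 297
  edge (20, 6)→(21, 20): d=(1,14) right/bottom  bias=-1
  edge (21, 20)→(0, 23): d=(-21,3) right/bottom  bias=-1
  edge (0, 23)→(20, 6): d=(20,-17) top-left  bias=+0
    (9,3)@(19, 7): e=[15,279,3] → █
    (10,3)@(21, 7): e=[-13,273,37] → ·
    (8,4)@(17, 9): e=[45,243,9] → █
    (10,4)@(21, 9): e=[-11,231,77] → ·
    (7,5)@(15, 11): e=[75,207,15] → █
    (10,5)@(21, 11): e=[-9,189,117] → ·
    (6,6)@(13, 13): e=[105,171,21] → █
    (10,6)@(21, 13): e=[-7,147,157] → ·
    (5,7)@(11, 15): e=[135,135,27] → █
    (10,7)@(21, 15): e=[-5,105,197] → ·
    (4,8)@(9, 17): e=[165,99,33] → █
    (10,8)@(21, 17): e=[-3,63,237] → ·
  covered (35 px):
    · · · · · · · · · · ·
    · · · · · · · · · · ·
    · · · · · · · · · · ·
    · · · · · · · · · █ ·
    · · · · · · · · █ █ ·
    · · · · · · · █ █ █ ·
    · · · · · · █ █ █ █ ·
    · · · · · █ █ █ █ █ ·
    · · · · █ █ █ █ █ █ ·
    · · █ █ █ █ █ █ █ █ ·
    · █ █ █ █ █ █ · · · ·
    · · · · · · · · · · ·

Final: 42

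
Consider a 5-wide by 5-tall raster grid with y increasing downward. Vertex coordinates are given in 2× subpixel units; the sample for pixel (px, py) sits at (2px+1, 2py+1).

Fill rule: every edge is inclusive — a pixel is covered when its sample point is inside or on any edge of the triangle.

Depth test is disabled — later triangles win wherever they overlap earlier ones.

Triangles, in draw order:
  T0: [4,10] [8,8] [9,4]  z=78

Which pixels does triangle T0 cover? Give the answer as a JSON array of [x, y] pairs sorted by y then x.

T0:
  2·area = 14  (B↔C swapped to make it positive)
  edge (4, 10)→(9, 4): d=(5,-6) inclusive
  edge (9, 4)→(8, 8): d=(-1,4) inclusive
  edge (8, 8)→(4, 10): d=(-4,2) inclusive
    (3,3)@(7, 7): e=[3,5,6] → █
    (4,3)@(9, 7): e=[15,-3,2] → ·
    (2,4)@(5, 9): e=[1,11,2] → █
    (3,4)@(7, 9): e=[13,3,-2] → ·
  covered (2 px):
    · · · · ·
    · · · · ·
    · · · · ·
    · · · █ ·
    · · █ · ·

Final: [[3,3],[2,4]]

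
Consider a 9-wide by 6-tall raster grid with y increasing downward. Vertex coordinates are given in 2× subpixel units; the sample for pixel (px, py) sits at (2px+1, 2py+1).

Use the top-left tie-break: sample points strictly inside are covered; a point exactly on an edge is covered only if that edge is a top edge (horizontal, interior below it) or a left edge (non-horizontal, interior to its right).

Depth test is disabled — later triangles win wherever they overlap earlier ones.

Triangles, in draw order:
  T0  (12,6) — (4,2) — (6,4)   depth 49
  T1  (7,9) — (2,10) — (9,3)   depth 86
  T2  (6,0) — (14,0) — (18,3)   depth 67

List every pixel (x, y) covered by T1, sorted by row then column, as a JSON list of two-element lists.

T0:
  2·area = 8  (B↔C swapped to make it positive)
  edge (12, 6)→(6, 4): d=(-6,-2) top-left  bias=+0
  edge (6, 4)→(4, 2): d=(-2,-2) top-left  bias=+0
  edge (4, 2)→(12, 6): d=(8,4) right/bottom  bias=-1
    (1,0)@(3, 1): e=[12,0,-4] → .  [on edge]
    (1,1)@(3, 3): e=[0,-4,12] → .  [on edge]
    (2,1)@(5, 3): e=[4,0,4] → X  [on edge]
    (3,1)@(7, 3): e=[8,4,-4] → .
    (2,2)@(5, 5): e=[-8,-4,20] → .
    (3,2)@(7, 5): e=[-4,0,12] → .  [on edge]
    (4,2)@(9, 5): e=[0,4,4] → X  [on edge]
    (5,2)@(11, 5): e=[4,8,-4] → .
    (4,3)@(9, 7): e=[-12,0,20] → .  [on edge]
    (7,3)@(15, 7): e=[0,12,-4] → .  [on edge]
    (5,4)@(11, 9): e=[-20,0,28] → .  [on edge]
    (6,5)@(13, 11): e=[-28,0,36] → .  [on edge]
  covered (2 px):
    . . . . . . . . .
    . . X . . . . . .
    . . . . X . . . .
    . . . . . . . . .
    . . . . . . . . .
    . . . . . . . . .
T1:
  2·area = 28
  edge (7, 9)→(2, 10): d=(-5,1) right/bottom  bias=-1
  edge (2, 10)→(9, 3): d=(7,-7) top-left  bias=+0
  edge (9, 3)→(7, 9): d=(-2,6) right/bottom  bias=-1
    (5,0)@(11, 1): e=[36,0,-8] → .  [on edge]
    (4,1)@(9, 3): e=[28,0,0] → .  [on edge]
    (3,2)@(7, 5): e=[20,0,8] → X  [on edge]
    (4,2)@(9, 5): e=[18,14,-4] → .
    (2,3)@(5, 7): e=[12,0,16] → X  [on edge]
    (4,3)@(9, 7): e=[8,28,-8] → .
    (8,3)@(17, 7): e=[0,84,-56] → .  [on edge]
    (1,4)@(3, 9): e=[4,0,24] → X  [on edge]
    (3,4)@(7, 9): e=[0,28,0] → .  [on edge]
    (0,5)@(1, 11): e=[-4,0,32] → .  [on edge]
    (1,5)@(3, 11): e=[-6,14,20] → .
    (2,5)@(5, 11): e=[-8,28,8] → .
  covered (5 px):
    . . . . . . . . .
    . . . . . . . . .
    . . . X . . . . .
    . . X X . . . . .
    . X X . . . . . .
    . . . . . . . . .
T2:
  2·area = 24
  edge (6, 0)→(14, 0): d=(8,0) top-left  bias=+0
  edge (14, 0)→(18, 3): d=(4,3) right/bottom  bias=-1
  edge (18, 3)→(6, 0): d=(-12,-3) top-left  bias=+0
    (5,0)@(11, 1): e=[8,13,3] → X
    (6,0)@(13, 1): e=[8,7,9] → X
    (7,0)@(15, 1): e=[8,1,15] → X
    (8,0)@(17, 1): e=[8,-5,21] → .
    (5,1)@(11, 3): e=[24,21,-21] → .
    (6,1)@(13, 3): e=[24,15,-15] → .
    (7,1)@(15, 3): e=[24,9,-9] → .
  covered (3 px):
    . . . . . X X X .
    . . . . . . . . .
    . . . . . . . . .
    . . . . . . . . .
    . . . . . . . . .
    . . . . . . . . .

Answer: [[3,2],[2,3],[3,3],[1,4],[2,4]]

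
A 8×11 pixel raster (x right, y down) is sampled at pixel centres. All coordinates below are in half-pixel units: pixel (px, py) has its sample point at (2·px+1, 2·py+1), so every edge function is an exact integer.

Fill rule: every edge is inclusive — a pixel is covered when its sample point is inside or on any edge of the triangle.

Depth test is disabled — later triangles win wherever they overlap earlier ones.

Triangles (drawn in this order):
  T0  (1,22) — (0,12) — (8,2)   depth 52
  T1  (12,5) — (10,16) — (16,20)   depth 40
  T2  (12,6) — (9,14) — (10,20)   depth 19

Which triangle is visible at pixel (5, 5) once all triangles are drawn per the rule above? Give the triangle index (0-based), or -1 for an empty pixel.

T0:
  2·area = 90
  edge (1, 22)→(0, 12): d=(-1,-10) inclusive
  edge (0, 12)→(8, 2): d=(8,-10) inclusive
  edge (8, 2)→(1, 22): d=(-7,20) inclusive
    (2,3)@(5, 7): e=[55,10,25] → █
    (3,3)@(7, 7): e=[75,30,-15] → ·
    (1,4)@(3, 9): e=[33,6,51] → █
    (3,4)@(7, 9): e=[73,46,-29] → ·
    (0,5)@(1, 11): e=[11,2,77] → █
    (2,5)@(5, 11): e=[51,42,-3] → ·
    (0,6)@(1, 13): e=[9,18,63] → █
    (2,6)@(5, 13): e=[49,58,-17] → ·
    (0,7)@(1, 15): e=[7,34,49] → █
    (2,7)@(5, 15): e=[47,74,-31] → ·
    (0,8)@(1, 17): e=[5,50,35] → █
    (1,8)@(3, 17): e=[25,70,-5] → ·
  covered (12 px):
    · · · · · · · ·
    · · · · · · · ·
    · · · · · · · ·
    · · █ · · · · ·
    · █ █ · · · · ·
    █ █ · · · · · ·
    █ █ · · · · · ·
    █ █ · · · · · ·
    █ · · · · · · ·
    █ · · · · · · ·
    █ · · · · · · ·
T1:
  2·area = 74  (B↔C swapped to make it positive)
  edge (12, 5)→(16, 20): d=(4,15) inclusive
  edge (16, 20)→(10, 16): d=(-6,-4) inclusive
  edge (10, 16)→(12, 5): d=(2,-11) inclusive
    (6,4)@(13, 9): e=[1,54,19] → █
    (7,4)@(15, 9): e=[-29,62,41] → ·
    (5,5)@(11, 11): e=[39,34,1] → █
    (7,5)@(15, 11): e=[-21,50,45] → ·
    (5,6)@(11, 13): e=[47,22,5] → █
    (7,6)@(15, 13): e=[-13,38,49] → ·
    (5,7)@(11, 15): e=[55,10,9] → █
    (7,7)@(15, 15): e=[-5,26,53] → ·
    (5,8)@(11, 17): e=[63,-2,13] → ·
    (6,8)@(13, 17): e=[33,6,35] → █
    (7,8)@(15, 17): e=[3,14,57] → █
    (6,9)@(13, 19): e=[41,-6,39] → ·
  covered (10 px):
    · · · · · · · ·
    · · · · · · · ·
    · · · · · · · ·
    · · · · · · · ·
    · · · · · · █ ·
    · · · · · █ █ ·
    · · · · · █ █ ·
    · · · · · █ █ ·
    · · · · · · █ █
    · · · · · · · █
    · · · · · · · ·
T2:
  2·area = 26  (B↔C swapped to make it positive)
  edge (12, 6)→(10, 20): d=(-2,14) inclusive
  edge (10, 20)→(9, 14): d=(-1,-6) inclusive
  edge (9, 14)→(12, 6): d=(3,-8) inclusive
    (5,4)@(11, 9): e=[8,17,1] → █
    (6,4)@(13, 9): e=[-20,29,17] → ·
    (5,5)@(11, 11): e=[4,15,7] → █
    (6,5)@(13, 11): e=[-24,27,23] → ·
    (5,6)@(11, 13): e=[0,13,13] → █  [on edge]
    (6,6)@(13, 13): e=[-28,25,29] → ·
    (5,7)@(11, 15): e=[-4,11,19] → ·
  covered (3 px):
    · · · · · · · ·
    · · · · · · · ·
    · · · · · · · ·
    · · · · · · · ·
    · · · · · █ · ·
    · · · · · █ · ·
    · · · · · █ · ·
    · · · · · · · ·
    · · · · · · · ·
    · · · · · · · ·
    · · · · · · · ·

Z-buffer (winner per pixel, '.' = empty):
  . . . . . . . .
  . . . . . . . .
  . . . . . . . .
  . . 0 . . . . .
  . 0 0 . . 2 1 .
  0 0 . . . 2 1 .
  0 0 . . . 2 1 .
  0 0 . . . 1 1 .
  0 . . . . . 1 1
  0 . . . . . . 1
  0 . . . . . . .

Final: 2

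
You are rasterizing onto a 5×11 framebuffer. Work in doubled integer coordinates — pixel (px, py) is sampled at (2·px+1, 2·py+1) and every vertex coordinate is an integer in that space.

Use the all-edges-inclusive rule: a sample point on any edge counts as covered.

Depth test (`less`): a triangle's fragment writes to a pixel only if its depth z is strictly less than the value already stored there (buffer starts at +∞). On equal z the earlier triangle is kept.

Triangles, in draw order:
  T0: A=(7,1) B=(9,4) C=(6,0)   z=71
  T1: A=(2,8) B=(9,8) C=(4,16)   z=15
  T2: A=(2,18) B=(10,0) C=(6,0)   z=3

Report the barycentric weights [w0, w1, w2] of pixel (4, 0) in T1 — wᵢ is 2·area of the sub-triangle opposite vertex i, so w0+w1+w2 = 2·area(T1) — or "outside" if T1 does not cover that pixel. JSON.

T0:
  2·area = 1
  edge (7, 1)→(9, 4): d=(2,3) inclusive
  edge (9, 4)→(6, 0): d=(-3,-4) inclusive
  edge (6, 0)→(7, 1): d=(1,1) inclusive
    (3,0)@(7, 1): e=[0,1,0] → █  [on edge]
    (4,0)@(9, 1): e=[-6,9,-2] → ·
    (3,1)@(7, 3): e=[4,-5,2] → ·
    (4,1)@(9, 3): e=[-2,3,0] → ·  [on edge]
  covered (1 px):
    · · · █ ·
    · · · · ·
    · · · · ·
    · · · · ·
    · · · · ·
    · · · · ·
    · · · · ·
    · · · · ·
    · · · · ·
    · · · · ·
    · · · · ·
T1:
  2·area = 56
  edge (2, 8)→(9, 8): d=(7,0) inclusive
  edge (9, 8)→(4, 16): d=(-5,8) inclusive
  edge (4, 16)→(2, 8): d=(-2,-8) inclusive
    (1,4)@(3, 9): e=[7,43,6] → █
    (2,4)@(5, 9): e=[7,27,22] → █
    (3,4)@(7, 9): e=[7,11,38] → █
    (4,4)@(9, 9): e=[7,-5,54] → ·
    (1,5)@(3, 11): e=[21,33,2] → █
    (4,5)@(9, 11): e=[21,-15,50] → ·
    (1,6)@(3, 13): e=[35,23,-2] → ·
    (2,6)@(5, 13): e=[35,7,14] → █
    (3,6)@(7, 13): e=[35,-9,30] → ·
    (2,7)@(5, 15): e=[49,-3,10] → ·
  covered (7 px):
    · · · · ·
    · · · · ·
    · · · · ·
    · · · · ·
    · █ █ █ ·
    · █ █ █ ·
    · · █ · ·
    · · · · ·
    · · · · ·
    · · · · ·
    · · · · ·
T2:
  2·area = 72  (B↔C swapped to make it positive)
  edge (2, 18)→(6, 0): d=(4,-18) inclusive
  edge (6, 0)→(10, 0): d=(4,0) inclusive
  edge (10, 0)→(2, 18): d=(-8,18) inclusive
    (3,0)@(7, 1): e=[22,4,46] → █
    (4,0)@(9, 1): e=[58,4,10] → █
    (3,1)@(7, 3): e=[30,12,30] → █
    (4,1)@(9, 3): e=[66,12,-6] → ·
    (2,2)@(5, 5): e=[2,20,50] → █
    (4,2)@(9, 5): e=[74,20,-22] → ·
    (2,3)@(5, 7): e=[10,28,34] → █
    (3,3)@(7, 7): e=[46,28,-2] → ·
    (2,4)@(5, 9): e=[18,36,18] → █
    (3,4)@(7, 9): e=[54,36,-18] → ·
    (2,5)@(5, 11): e=[26,44,2] → █
    (3,5)@(7, 11): e=[62,44,-34] → ·
  covered (9 px):
    · · · █ █
    · · · █ ·
    · · █ █ ·
    · · █ · ·
    · · █ · ·
    · · █ · ·
    · · · · ·
    · █ · · ·
    · · · · ·
    · · · · ·
    · · · · ·

Result: "outside"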